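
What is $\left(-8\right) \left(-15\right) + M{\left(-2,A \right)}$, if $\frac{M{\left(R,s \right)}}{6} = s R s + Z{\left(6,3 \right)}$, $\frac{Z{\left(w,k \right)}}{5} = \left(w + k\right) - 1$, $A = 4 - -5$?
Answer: $-612$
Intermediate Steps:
$A = 9$ ($A = 4 + 5 = 9$)
$Z{\left(w,k \right)} = -5 + 5 k + 5 w$ ($Z{\left(w,k \right)} = 5 \left(\left(w + k\right) - 1\right) = 5 \left(\left(k + w\right) - 1\right) = 5 \left(-1 + k + w\right) = -5 + 5 k + 5 w$)
$M{\left(R,s \right)} = 240 + 6 R s^{2}$ ($M{\left(R,s \right)} = 6 \left(s R s + \left(-5 + 5 \cdot 3 + 5 \cdot 6\right)\right) = 6 \left(R s s + \left(-5 + 15 + 30\right)\right) = 6 \left(R s^{2} + 40\right) = 6 \left(40 + R s^{2}\right) = 240 + 6 R s^{2}$)
$\left(-8\right) \left(-15\right) + M{\left(-2,A \right)} = \left(-8\right) \left(-15\right) + \left(240 + 6 \left(-2\right) 9^{2}\right) = 120 + \left(240 + 6 \left(-2\right) 81\right) = 120 + \left(240 - 972\right) = 120 - 732 = -612$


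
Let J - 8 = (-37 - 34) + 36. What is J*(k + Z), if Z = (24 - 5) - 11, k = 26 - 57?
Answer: 621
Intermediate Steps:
k = -31
Z = 8 (Z = 19 - 11 = 8)
J = -27 (J = 8 + ((-37 - 34) + 36) = 8 + (-71 + 36) = 8 - 35 = -27)
J*(k + Z) = -27*(-31 + 8) = -27*(-23) = 621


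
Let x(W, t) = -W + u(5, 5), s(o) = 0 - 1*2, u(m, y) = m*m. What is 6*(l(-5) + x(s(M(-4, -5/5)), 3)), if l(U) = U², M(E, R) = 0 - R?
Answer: 312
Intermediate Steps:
u(m, y) = m²
M(E, R) = -R
s(o) = -2 (s(o) = 0 - 2 = -2)
x(W, t) = 25 - W (x(W, t) = -W + 5² = -W + 25 = 25 - W)
6*(l(-5) + x(s(M(-4, -5/5)), 3)) = 6*((-5)² + (25 - 1*(-2))) = 6*(25 + (25 + 2)) = 6*(25 + 27) = 6*52 = 312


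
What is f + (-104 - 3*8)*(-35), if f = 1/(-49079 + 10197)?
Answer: 174191359/38882 ≈ 4480.0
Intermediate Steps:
f = -1/38882 (f = 1/(-38882) = -1/38882 ≈ -2.5719e-5)
f + (-104 - 3*8)*(-35) = -1/38882 + (-104 - 3*8)*(-35) = -1/38882 + (-104 - 24)*(-35) = -1/38882 - 128*(-35) = -1/38882 + 4480 = 174191359/38882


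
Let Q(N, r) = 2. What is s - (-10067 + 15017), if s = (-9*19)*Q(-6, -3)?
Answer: -5292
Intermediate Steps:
s = -342 (s = -9*19*2 = -171*2 = -342)
s - (-10067 + 15017) = -342 - (-10067 + 15017) = -342 - 1*4950 = -342 - 4950 = -5292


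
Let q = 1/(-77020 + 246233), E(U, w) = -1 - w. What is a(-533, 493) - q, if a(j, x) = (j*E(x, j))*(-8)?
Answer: 383850891423/169213 ≈ 2.2684e+6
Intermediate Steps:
a(j, x) = -8*j*(-1 - j) (a(j, x) = (j*(-1 - j))*(-8) = -8*j*(-1 - j))
q = 1/169213 ≈ 5.9097e-6
a(-533, 493) - q = 8*(-533)*(1 - 533) - 1*1/169213 = 8*(-533)*(-532) - 1/169213 = 2268448 - 1/169213 = 383850891423/169213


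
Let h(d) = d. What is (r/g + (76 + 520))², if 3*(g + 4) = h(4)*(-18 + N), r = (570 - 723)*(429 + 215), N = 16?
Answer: 5910380641/25 ≈ 2.3642e+8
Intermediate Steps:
r = -98532 (r = -153*644 = -98532)
g = -20/3 (g = -4 + (4*(-18 + 16))/3 = -4 + (4*(-2))/3 = -4 + (⅓)*(-8) = -4 - 8/3 = -20/3 ≈ -6.6667)
(r/g + (76 + 520))² = (-98532/(-20/3) + (76 + 520))² = (-98532*(-3/20) + 596)² = (73899/5 + 596)² = (76879/5)² = 5910380641/25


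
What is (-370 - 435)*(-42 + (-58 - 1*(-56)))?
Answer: 35420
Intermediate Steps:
(-370 - 435)*(-42 + (-58 - 1*(-56))) = -805*(-42 + (-58 + 56)) = -805*(-42 - 2) = -805*(-44) = 35420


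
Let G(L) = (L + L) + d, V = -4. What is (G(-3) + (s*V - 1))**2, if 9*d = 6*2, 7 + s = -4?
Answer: 13225/9 ≈ 1469.4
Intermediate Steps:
s = -11 (s = -7 - 4 = -11)
d = 4/3 (d = (6*2)/9 = (1/9)*12 = 4/3 ≈ 1.3333)
G(L) = 4/3 + 2*L (G(L) = (L + L) + 4/3 = 2*L + 4/3 = 4/3 + 2*L)
(G(-3) + (s*V - 1))**2 = ((4/3 + 2*(-3)) + (-11*(-4) - 1))**2 = ((4/3 - 6) + (44 - 1))**2 = (-14/3 + 43)**2 = (115/3)**2 = 13225/9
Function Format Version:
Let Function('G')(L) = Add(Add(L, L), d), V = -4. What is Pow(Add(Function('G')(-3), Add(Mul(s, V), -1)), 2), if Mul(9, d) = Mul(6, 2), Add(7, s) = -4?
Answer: Rational(13225, 9) ≈ 1469.4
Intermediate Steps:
s = -11 (s = Add(-7, -4) = -11)
d = Rational(4, 3) (d = Mul(Rational(1, 9), Mul(6, 2)) = Mul(Rational(1, 9), 12) = Rational(4, 3) ≈ 1.3333)
Function('G')(L) = Add(Rational(4, 3), Mul(2, L)) (Function('G')(L) = Add(Add(L, L), Rational(4, 3)) = Add(Mul(2, L), Rational(4, 3)) = Add(Rational(4, 3), Mul(2, L)))
Pow(Add(Function('G')(-3), Add(Mul(s, V), -1)), 2) = Pow(Add(Add(Rational(4, 3), Mul(2, -3)), Add(Mul(-11, -4), -1)), 2) = Pow(Add(Add(Rational(4, 3), -6), Add(44, -1)), 2) = Pow(Add(Rational(-14, 3), 43), 2) = Pow(Rational(115, 3), 2) = Rational(13225, 9)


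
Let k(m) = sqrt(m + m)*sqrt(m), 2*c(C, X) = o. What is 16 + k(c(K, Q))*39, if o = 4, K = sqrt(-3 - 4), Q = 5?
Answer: 16 + 78*sqrt(2) ≈ 126.31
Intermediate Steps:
K = I*sqrt(7) (K = sqrt(-7) = I*sqrt(7) ≈ 2.6458*I)
c(C, X) = 2 (c(C, X) = (1/2)*4 = 2)
k(m) = m*sqrt(2) (k(m) = sqrt(2*m)*sqrt(m) = (sqrt(2)*sqrt(m))*sqrt(m) = m*sqrt(2))
16 + k(c(K, Q))*39 = 16 + (2*sqrt(2))*39 = 16 + 78*sqrt(2)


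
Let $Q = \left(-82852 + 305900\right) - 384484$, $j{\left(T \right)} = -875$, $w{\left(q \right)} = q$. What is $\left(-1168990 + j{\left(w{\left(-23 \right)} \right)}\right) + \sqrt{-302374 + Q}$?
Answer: $-1169865 + i \sqrt{463810} \approx -1.1699 \cdot 10^{6} + 681.04 i$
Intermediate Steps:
$Q = -161436$ ($Q = 223048 - 384484 = -161436$)
$\left(-1168990 + j{\left(w{\left(-23 \right)} \right)}\right) + \sqrt{-302374 + Q} = \left(-1168990 - 875\right) + \sqrt{-302374 - 161436} = -1169865 + \sqrt{-463810} = -1169865 + i \sqrt{463810}$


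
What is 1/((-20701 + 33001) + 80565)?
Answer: 1/92865 ≈ 1.0768e-5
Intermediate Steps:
1/((-20701 + 33001) + 80565) = 1/(12300 + 80565) = 1/92865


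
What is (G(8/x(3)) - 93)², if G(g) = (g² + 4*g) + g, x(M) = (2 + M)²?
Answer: 3255957721/390625 ≈ 8335.3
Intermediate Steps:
G(g) = g² + 5*g
(G(8/x(3)) - 93)² = ((8/((2 + 3)²))*(5 + 8/((2 + 3)²)) - 93)² = ((8/(5²))*(5 + 8/(5²)) - 93)² = ((8/25)*(5 + 8/25) - 93)² = ((8*(1/25))*(5 + 8*(1/25)) - 93)² = (8*(5 + 8/25)/25 - 93)² = ((8/25)*(133/25) - 93)² = (1064/625 - 93)² = (-57061/625)² = 3255957721/390625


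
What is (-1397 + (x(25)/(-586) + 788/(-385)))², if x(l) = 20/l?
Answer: 24907033403862129/12724968025 ≈ 1.9573e+6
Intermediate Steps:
(-1397 + (x(25)/(-586) + 788/(-385)))² = (-1397 + ((20/25)/(-586) + 788/(-385)))² = (-1397 + ((20*(1/25))*(-1/586) + 788*(-1/385)))² = (-1397 + ((⅘)*(-1/586) - 788/385))² = (-1397 + (-2/1465 - 788/385))² = (-1397 - 231038/112805)² = (-157819623/112805)² = 24907033403862129/12724968025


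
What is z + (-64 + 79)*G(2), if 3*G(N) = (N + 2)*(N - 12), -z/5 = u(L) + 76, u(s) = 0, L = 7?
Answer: -580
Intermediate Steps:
z = -380 (z = -5*(0 + 76) = -5*76 = -380)
G(N) = (-12 + N)*(2 + N)/3 (G(N) = ((N + 2)*(N - 12))/3 = ((2 + N)*(-12 + N))/3 = ((-12 + N)*(2 + N))/3 = (-12 + N)*(2 + N)/3)
z + (-64 + 79)*G(2) = -380 + (-64 + 79)*(-8 - 10/3*2 + (⅓)*2²) = -380 + 15*(-8 - 20/3 + (⅓)*4) = -380 + 15*(-8 - 20/3 + 4/3) = -380 + 15*(-40/3) = -380 - 200 = -580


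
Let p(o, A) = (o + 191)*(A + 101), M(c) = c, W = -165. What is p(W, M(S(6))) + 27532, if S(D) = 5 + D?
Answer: 30444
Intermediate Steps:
p(o, A) = (101 + A)*(191 + o) (p(o, A) = (191 + o)*(101 + A) = (101 + A)*(191 + o))
p(W, M(S(6))) + 27532 = (19291 + 101*(-165) + 191*(5 + 6) + (5 + 6)*(-165)) + 27532 = (19291 - 16665 + 191*11 + 11*(-165)) + 27532 = (19291 - 16665 + 2101 - 1815) + 27532 = 2912 + 27532 = 30444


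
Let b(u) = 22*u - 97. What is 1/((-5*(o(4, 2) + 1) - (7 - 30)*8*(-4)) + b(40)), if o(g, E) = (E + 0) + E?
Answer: 1/22 ≈ 0.045455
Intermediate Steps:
o(g, E) = 2*E (o(g, E) = E + E = 2*E)
b(u) = -97 + 22*u
1/((-5*(o(4, 2) + 1) - (7 - 30)*8*(-4)) + b(40)) = 1/((-5*(2*2 + 1) - (7 - 30)*8*(-4)) + (-97 + 22*40)) = 1/((-5*(4 + 1) - (-23)*(-32)) + (-97 + 880)) = 1/((-5*5 - 1*736) + 783) = 1/((-25 - 736) + 783) = 1/(-761 + 783) = 1/22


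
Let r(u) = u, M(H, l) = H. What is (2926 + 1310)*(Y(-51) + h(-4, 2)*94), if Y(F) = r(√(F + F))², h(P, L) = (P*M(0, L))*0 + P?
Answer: -2024808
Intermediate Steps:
h(P, L) = P (h(P, L) = (P*0)*0 + P = 0*0 + P = 0 + P = P)
Y(F) = 2*F (Y(F) = (√(F + F))² = (√(2*F))² = (√2*√F)² = 2*F)
(2926 + 1310)*(Y(-51) + h(-4, 2)*94) = (2926 + 1310)*(2*(-51) - 4*94) = 4236*(-102 - 376) = 4236*(-478) = -2024808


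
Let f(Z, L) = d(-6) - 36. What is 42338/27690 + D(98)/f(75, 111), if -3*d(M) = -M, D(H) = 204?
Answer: -1009979/263055 ≈ -3.8394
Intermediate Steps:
d(M) = M/3 (d(M) = -(-1)*M/3 = M/3)
f(Z, L) = -38 (f(Z, L) = (⅓)*(-6) - 36 = -2 - 36 = -38)
42338/27690 + D(98)/f(75, 111) = 42338/27690 + 204/(-38) = 42338*(1/27690) + 204*(-1/38) = 21169/13845 - 102/19 = -1009979/263055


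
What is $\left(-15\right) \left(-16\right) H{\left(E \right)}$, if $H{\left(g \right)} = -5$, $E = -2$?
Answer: $-1200$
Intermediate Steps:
$\left(-15\right) \left(-16\right) H{\left(E \right)} = \left(-15\right) \left(-16\right) \left(-5\right) = 240 \left(-5\right) = -1200$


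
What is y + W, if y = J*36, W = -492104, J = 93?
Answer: -488756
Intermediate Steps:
y = 3348 (y = 93*36 = 3348)
y + W = 3348 - 492104 = -488756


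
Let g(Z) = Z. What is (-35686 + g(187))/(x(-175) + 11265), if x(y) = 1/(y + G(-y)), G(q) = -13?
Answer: -6673812/2117819 ≈ -3.1513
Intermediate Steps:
x(y) = 1/(-13 + y) (x(y) = 1/(y - 13) = 1/(-13 + y))
(-35686 + g(187))/(x(-175) + 11265) = (-35686 + 187)/(1/(-13 - 175) + 11265) = -35499/(1/(-188) + 11265) = -35499/(-1/188 + 11265) = -35499/2117819/188 = -35499*188/2117819 = -6673812/2117819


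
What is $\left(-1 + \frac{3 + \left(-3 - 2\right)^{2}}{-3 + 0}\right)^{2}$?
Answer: $\frac{961}{9} \approx 106.78$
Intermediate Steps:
$\left(-1 + \frac{3 + \left(-3 - 2\right)^{2}}{-3 + 0}\right)^{2} = \left(-1 + \frac{3 + \left(-5\right)^{2}}{-3}\right)^{2} = \left(-1 + \left(3 + 25\right) \left(- \frac{1}{3}\right)\right)^{2} = \left(-1 + 28 \left(- \frac{1}{3}\right)\right)^{2} = \left(-1 - \frac{28}{3}\right)^{2} = \left(- \frac{31}{3}\right)^{2} = \frac{961}{9}$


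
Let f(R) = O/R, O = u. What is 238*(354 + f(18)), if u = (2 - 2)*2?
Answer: 84252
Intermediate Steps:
u = 0 (u = 0*2 = 0)
O = 0
f(R) = 0 (f(R) = 0/R = 0)
238*(354 + f(18)) = 238*(354 + 0) = 238*354 = 84252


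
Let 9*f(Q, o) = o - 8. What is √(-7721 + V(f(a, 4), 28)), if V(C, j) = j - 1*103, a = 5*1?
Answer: 2*I*√1949 ≈ 88.295*I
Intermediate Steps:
a = 5
f(Q, o) = -8/9 + o/9 (f(Q, o) = (o - 8)/9 = (-8 + o)/9 = -8/9 + o/9)
V(C, j) = -103 + j (V(C, j) = j - 103 = -103 + j)
√(-7721 + V(f(a, 4), 28)) = √(-7721 + (-103 + 28)) = √(-7721 - 75) = √(-7796) = 2*I*√1949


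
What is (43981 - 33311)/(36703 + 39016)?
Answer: 10670/75719 ≈ 0.14092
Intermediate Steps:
(43981 - 33311)/(36703 + 39016) = 10670/75719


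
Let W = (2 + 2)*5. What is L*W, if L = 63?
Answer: 1260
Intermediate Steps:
W = 20 (W = 4*5 = 20)
L*W = 63*20 = 1260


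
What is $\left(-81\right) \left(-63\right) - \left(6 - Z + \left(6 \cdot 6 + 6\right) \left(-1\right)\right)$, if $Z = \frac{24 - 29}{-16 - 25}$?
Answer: $\frac{210704}{41} \approx 5139.1$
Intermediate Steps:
$Z = \frac{5}{41}$ ($Z = - \frac{5}{-41} = \left(-5\right) \left(- \frac{1}{41}\right) = \frac{5}{41} \approx 0.12195$)
$\left(-81\right) \left(-63\right) - \left(6 - Z + \left(6 \cdot 6 + 6\right) \left(-1\right)\right) = \left(-81\right) \left(-63\right) - \left(\frac{241}{41} + \left(6 \cdot 6 + 6\right) \left(-1\right)\right) = 5103 - \left(\frac{241}{41} + \left(36 + 6\right) \left(-1\right)\right) = 5103 + \left(\frac{5}{41} - \left(6 + 42 \left(-1\right)\right)\right) = 5103 + \left(\frac{5}{41} - \left(6 - 42\right)\right) = 5103 + \left(\frac{5}{41} - -36\right) = 5103 + \left(\frac{5}{41} + 36\right) = 5103 + \frac{1481}{41} = \frac{210704}{41}$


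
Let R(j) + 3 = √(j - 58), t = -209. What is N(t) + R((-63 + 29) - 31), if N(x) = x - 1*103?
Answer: -315 + I*√123 ≈ -315.0 + 11.091*I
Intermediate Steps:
R(j) = -3 + √(-58 + j) (R(j) = -3 + √(j - 58) = -3 + √(-58 + j))
N(x) = -103 + x (N(x) = x - 103 = -103 + x)
N(t) + R((-63 + 29) - 31) = (-103 - 209) + (-3 + √(-58 + ((-63 + 29) - 31))) = -312 + (-3 + √(-58 + (-34 - 31))) = -312 + (-3 + √(-58 - 65)) = -312 + (-3 + √(-123)) = -312 + (-3 + I*√123) = -315 + I*√123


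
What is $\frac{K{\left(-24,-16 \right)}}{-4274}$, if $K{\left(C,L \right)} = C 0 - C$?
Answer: $- \frac{12}{2137} \approx -0.0056153$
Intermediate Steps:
$K{\left(C,L \right)} = - C$ ($K{\left(C,L \right)} = 0 - C = - C$)
$\frac{K{\left(-24,-16 \right)}}{-4274} = \frac{\left(-1\right) \left(-24\right)}{-4274} = 24 \left(- \frac{1}{4274}\right) = - \frac{12}{2137}$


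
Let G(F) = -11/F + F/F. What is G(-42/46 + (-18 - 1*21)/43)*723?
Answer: 3055639/600 ≈ 5092.7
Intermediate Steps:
G(F) = 1 - 11/F (G(F) = -11/F + 1 = 1 - 11/F)
G(-42/46 + (-18 - 1*21)/43)*723 = ((-11 + (-42/46 + (-18 - 1*21)/43))/(-42/46 + (-18 - 1*21)/43))*723 = ((-11 + (-42*1/46 + (-18 - 21)*(1/43)))/(-42*1/46 + (-18 - 21)*(1/43)))*723 = ((-11 + (-21/23 - 39*1/43))/(-21/23 - 39*1/43))*723 = ((-11 + (-21/23 - 39/43))/(-21/23 - 39/43))*723 = ((-11 - 1800/989)/(-1800/989))*723 = -989/1800*(-12679/989)*723 = (12679/1800)*723 = 3055639/600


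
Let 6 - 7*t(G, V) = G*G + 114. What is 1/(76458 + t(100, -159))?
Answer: 1/75014 ≈ 1.3331e-5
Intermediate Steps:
t(G, V) = -108/7 - G²/7 (t(G, V) = 6/7 - (G*G + 114)/7 = 6/7 - (G² + 114)/7 = 6/7 - (114 + G²)/7 = 6/7 + (-114/7 - G²/7) = -108/7 - G²/7)
1/(76458 + t(100, -159)) = 1/(76458 + (-108/7 - ⅐*100²)) = 1/(76458 + (-108/7 - ⅐*10000)) = 1/(76458 + (-108/7 - 10000/7)) = 1/(76458 - 1444) = 1/75014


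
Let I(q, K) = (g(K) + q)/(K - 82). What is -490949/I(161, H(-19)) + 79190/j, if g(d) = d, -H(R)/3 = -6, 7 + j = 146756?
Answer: 4610975762274/26268071 ≈ 1.7554e+5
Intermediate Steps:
j = 146749 (j = -7 + 146756 = 146749)
H(R) = 18 (H(R) = -3*(-6) = 18)
I(q, K) = (K + q)/(-82 + K) (I(q, K) = (K + q)/(K - 82) = (K + q)/(-82 + K))
-490949/I(161, H(-19)) + 79190/j = -490949*(-82 + 18)/(18 + 161) + 79190/146749 = -490949/(179/(-64)) + 79190*(1/146749) = -490949/((-1/64*179)) + 79190/146749 = -490949/(-179/64) + 79190/146749 = -490949*(-64/179) + 79190/146749 = 31420736/179 + 79190/146749 = 4610975762274/26268071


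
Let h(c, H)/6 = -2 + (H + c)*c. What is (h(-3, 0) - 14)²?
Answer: 784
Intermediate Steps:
h(c, H) = -12 + 6*c*(H + c) (h(c, H) = 6*(-2 + (H + c)*c) = 6*(-2 + c*(H + c)) = -12 + 6*c*(H + c))
(h(-3, 0) - 14)² = ((-12 + 6*(-3)² + 6*0*(-3)) - 14)² = ((-12 + 6*9 + 0) - 14)² = ((-12 + 54 + 0) - 14)² = (42 - 14)² = 28² = 784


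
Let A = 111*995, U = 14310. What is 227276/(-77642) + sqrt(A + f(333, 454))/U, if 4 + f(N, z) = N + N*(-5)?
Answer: -113638/38821 + sqrt(109109)/14310 ≈ -2.9041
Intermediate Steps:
A = 110445
f(N, z) = -4 - 4*N (f(N, z) = -4 + (N + N*(-5)) = -4 + (N - 5*N) = -4 - 4*N)
227276/(-77642) + sqrt(A + f(333, 454))/U = 227276/(-77642) + sqrt(110445 + (-4 - 4*333))/14310 = 227276*(-1/77642) + sqrt(110445 + (-4 - 1332))*(1/14310) = -113638/38821 + sqrt(110445 - 1336)*(1/14310) = -113638/38821 + sqrt(109109)*(1/14310) = -113638/38821 + sqrt(109109)/14310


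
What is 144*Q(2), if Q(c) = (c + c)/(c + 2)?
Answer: 144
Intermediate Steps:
Q(c) = 2*c/(2 + c) (Q(c) = (2*c)/(2 + c) = 2*c/(2 + c))
144*Q(2) = 144*(2*2/(2 + 2)) = 144*(2*2/4) = 144*(2*2*(¼)) = 144*1 = 144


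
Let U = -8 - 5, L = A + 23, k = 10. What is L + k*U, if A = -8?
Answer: -115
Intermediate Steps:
L = 15 (L = -8 + 23 = 15)
U = -13
L + k*U = 15 + 10*(-13) = 15 - 130 = -115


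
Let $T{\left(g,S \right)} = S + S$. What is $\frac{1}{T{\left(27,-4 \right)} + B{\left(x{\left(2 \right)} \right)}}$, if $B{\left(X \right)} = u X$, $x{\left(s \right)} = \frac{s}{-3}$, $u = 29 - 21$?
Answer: $- \frac{3}{40} \approx -0.075$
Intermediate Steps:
$T{\left(g,S \right)} = 2 S$
$u = 8$
$x{\left(s \right)} = - \frac{s}{3}$ ($x{\left(s \right)} = s \left(- \frac{1}{3}\right) = - \frac{s}{3}$)
$B{\left(X \right)} = 8 X$
$\frac{1}{T{\left(27,-4 \right)} + B{\left(x{\left(2 \right)} \right)}} = \frac{1}{2 \left(-4\right) + 8 \left(\left(- \frac{1}{3}\right) 2\right)} = \frac{1}{-8 + 8 \left(- \frac{2}{3}\right)} = \frac{1}{-8 - \frac{16}{3}} = \frac{1}{- \frac{40}{3}} = - \frac{3}{40}$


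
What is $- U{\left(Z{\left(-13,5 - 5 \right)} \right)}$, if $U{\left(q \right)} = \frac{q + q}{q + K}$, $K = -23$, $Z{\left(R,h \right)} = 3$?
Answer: $\frac{3}{10} \approx 0.3$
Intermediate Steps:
$U{\left(q \right)} = \frac{2 q}{-23 + q}$ ($U{\left(q \right)} = \frac{q + q}{q - 23} = \frac{2 q}{-23 + q}$)
$- U{\left(Z{\left(-13,5 - 5 \right)} \right)} = - \frac{2 \cdot 3}{-23 + 3} = - \frac{2 \cdot 3}{-20} = - \frac{2 \cdot 3 \left(-1\right)}{20} = \left(-1\right) \left(- \frac{3}{10}\right) = \frac{3}{10}$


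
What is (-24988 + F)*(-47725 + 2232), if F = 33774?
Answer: -399701498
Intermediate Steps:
(-24988 + F)*(-47725 + 2232) = (-24988 + 33774)*(-47725 + 2232) = 8786*(-45493) = -399701498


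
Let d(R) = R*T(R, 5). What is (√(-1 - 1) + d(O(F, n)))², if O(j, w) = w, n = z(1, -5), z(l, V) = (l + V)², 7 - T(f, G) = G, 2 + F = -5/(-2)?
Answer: (32 + I*√2)² ≈ 1022.0 + 90.51*I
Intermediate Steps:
F = ½ (F = -2 - 5/(-2) = -2 - 5*(-½) = -2 + 5/2 = ½ ≈ 0.50000)
T(f, G) = 7 - G
z(l, V) = (V + l)²
n = 16 (n = (-5 + 1)² = (-4)² = 16)
d(R) = 2*R (d(R) = R*(7 - 1*5) = R*(7 - 5) = R*2 = 2*R)
(√(-1 - 1) + d(O(F, n)))² = (√(-1 - 1) + 2*16)² = (√(-2) + 32)² = (I*√2 + 32)² = (32 + I*√2)²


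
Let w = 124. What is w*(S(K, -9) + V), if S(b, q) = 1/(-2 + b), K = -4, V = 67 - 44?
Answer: 8494/3 ≈ 2831.3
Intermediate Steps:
V = 23
w*(S(K, -9) + V) = 124*(1/(-2 - 4) + 23) = 124*(1/(-6) + 23) = 124*(-1/6 + 23) = 124*(137/6) = 8494/3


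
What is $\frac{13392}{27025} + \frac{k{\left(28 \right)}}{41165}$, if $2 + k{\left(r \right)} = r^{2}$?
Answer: $\frac{114483046}{222496825} \approx 0.51454$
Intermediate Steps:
$k{\left(r \right)} = -2 + r^{2}$
$\frac{13392}{27025} + \frac{k{\left(28 \right)}}{41165} = \frac{13392}{27025} + \frac{-2 + 28^{2}}{41165} = 13392 \cdot \frac{1}{27025} + \left(-2 + 784\right) \frac{1}{41165} = \frac{13392}{27025} + 782 \cdot \frac{1}{41165} = \frac{13392}{27025} + \frac{782}{41165} = \frac{114483046}{222496825}$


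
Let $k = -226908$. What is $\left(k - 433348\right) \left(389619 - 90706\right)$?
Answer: $-197359101728$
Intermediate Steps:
$\left(k - 433348\right) \left(389619 - 90706\right) = \left(-226908 - 433348\right) \left(389619 - 90706\right) = \left(-660256\right) 298913 = -197359101728$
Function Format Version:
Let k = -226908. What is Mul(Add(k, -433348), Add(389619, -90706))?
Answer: -197359101728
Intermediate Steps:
Mul(Add(k, -433348), Add(389619, -90706)) = Mul(Add(-226908, -433348), Add(389619, -90706)) = Mul(-660256, 298913) = -197359101728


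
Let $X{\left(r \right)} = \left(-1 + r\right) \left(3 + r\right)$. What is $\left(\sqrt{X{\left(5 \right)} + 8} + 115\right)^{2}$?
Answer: $13265 + 460 \sqrt{10} \approx 14720.0$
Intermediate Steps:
$\left(\sqrt{X{\left(5 \right)} + 8} + 115\right)^{2} = \left(\sqrt{\left(-3 + 5^{2} + 2 \cdot 5\right) + 8} + 115\right)^{2} = \left(\sqrt{\left(-3 + 25 + 10\right) + 8} + 115\right)^{2} = \left(\sqrt{32 + 8} + 115\right)^{2} = \left(\sqrt{40} + 115\right)^{2} = \left(2 \sqrt{10} + 115\right)^{2} = \left(115 + 2 \sqrt{10}\right)^{2}$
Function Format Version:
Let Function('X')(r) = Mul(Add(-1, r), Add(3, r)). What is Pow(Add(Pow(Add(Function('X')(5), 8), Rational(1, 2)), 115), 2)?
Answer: Add(13265, Mul(460, Pow(10, Rational(1, 2)))) ≈ 14720.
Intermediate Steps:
Pow(Add(Pow(Add(Function('X')(5), 8), Rational(1, 2)), 115), 2) = Pow(Add(Pow(Add(Add(-3, Pow(5, 2), Mul(2, 5)), 8), Rational(1, 2)), 115), 2) = Pow(Add(Pow(Add(Add(-3, 25, 10), 8), Rational(1, 2)), 115), 2) = Pow(Add(Pow(Add(32, 8), Rational(1, 2)), 115), 2) = Pow(Add(Pow(40, Rational(1, 2)), 115), 2) = Pow(Add(Mul(2, Pow(10, Rational(1, 2))), 115), 2) = Pow(Add(115, Mul(2, Pow(10, Rational(1, 2)))), 2)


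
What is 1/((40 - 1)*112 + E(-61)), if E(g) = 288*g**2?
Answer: 1/1076016 ≈ 9.2935e-7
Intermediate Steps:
1/((40 - 1)*112 + E(-61)) = 1/((40 - 1)*112 + 288*(-61)**2) = 1/(39*112 + 288*3721) = 1/(4368 + 1071648) = 1/1076016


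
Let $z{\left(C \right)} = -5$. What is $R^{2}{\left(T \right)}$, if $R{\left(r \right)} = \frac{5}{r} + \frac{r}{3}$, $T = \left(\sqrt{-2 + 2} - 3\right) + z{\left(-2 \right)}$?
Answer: $\frac{6241}{576} \approx 10.835$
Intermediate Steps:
$T = -8$ ($T = \left(\sqrt{-2 + 2} - 3\right) - 5 = \left(\sqrt{0} - 3\right) - 5 = \left(0 - 3\right) - 5 = -3 - 5 = -8$)
$R{\left(r \right)} = \frac{5}{r} + \frac{r}{3}$ ($R{\left(r \right)} = \frac{5}{r} + r \frac{1}{3} = \frac{5}{r} + \frac{r}{3}$)
$R^{2}{\left(T \right)} = \left(\frac{5}{-8} + \frac{1}{3} \left(-8\right)\right)^{2} = \left(5 \left(- \frac{1}{8}\right) - \frac{8}{3}\right)^{2} = \left(- \frac{5}{8} - \frac{8}{3}\right)^{2} = \left(- \frac{79}{24}\right)^{2} = \frac{6241}{576}$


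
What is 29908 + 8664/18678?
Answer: 93105048/3113 ≈ 29908.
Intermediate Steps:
29908 + 8664/18678 = 29908 + 8664*(1/18678) = 29908 + 1444/3113 = 93105048/3113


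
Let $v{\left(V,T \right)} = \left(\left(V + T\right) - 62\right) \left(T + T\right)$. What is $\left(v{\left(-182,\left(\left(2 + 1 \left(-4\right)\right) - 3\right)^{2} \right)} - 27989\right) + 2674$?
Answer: $-36265$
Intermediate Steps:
$v{\left(V,T \right)} = 2 T \left(-62 + T + V\right)$ ($v{\left(V,T \right)} = \left(\left(T + V\right) - 62\right) 2 T = \left(-62 + T + V\right) 2 T = 2 T \left(-62 + T + V\right)$)
$\left(v{\left(-182,\left(\left(2 + 1 \left(-4\right)\right) - 3\right)^{2} \right)} - 27989\right) + 2674 = \left(2 \left(\left(2 + 1 \left(-4\right)\right) - 3\right)^{2} \left(-62 + \left(\left(2 + 1 \left(-4\right)\right) - 3\right)^{2} - 182\right) - 27989\right) + 2674 = \left(2 \left(\left(2 - 4\right) - 3\right)^{2} \left(-62 + \left(\left(2 - 4\right) - 3\right)^{2} - 182\right) - 27989\right) + 2674 = \left(2 \left(-2 - 3\right)^{2} \left(-62 + \left(-2 - 3\right)^{2} - 182\right) - 27989\right) + 2674 = \left(2 \left(-5\right)^{2} \left(-62 + \left(-5\right)^{2} - 182\right) - 27989\right) + 2674 = \left(2 \cdot 25 \left(-62 + 25 - 182\right) - 27989\right) + 2674 = \left(2 \cdot 25 \left(-219\right) - 27989\right) + 2674 = \left(-10950 - 27989\right) + 2674 = -38939 + 2674 = -36265$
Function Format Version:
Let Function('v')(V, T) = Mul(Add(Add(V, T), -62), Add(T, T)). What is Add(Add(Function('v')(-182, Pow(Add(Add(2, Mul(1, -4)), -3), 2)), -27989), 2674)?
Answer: -36265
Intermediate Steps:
Function('v')(V, T) = Mul(2, T, Add(-62, T, V)) (Function('v')(V, T) = Mul(Add(Add(T, V), -62), Mul(2, T)) = Mul(Add(-62, T, V), Mul(2, T)) = Mul(2, T, Add(-62, T, V)))
Add(Add(Function('v')(-182, Pow(Add(Add(2, Mul(1, -4)), -3), 2)), -27989), 2674) = Add(Add(Mul(2, Pow(Add(Add(2, Mul(1, -4)), -3), 2), Add(-62, Pow(Add(Add(2, Mul(1, -4)), -3), 2), -182)), -27989), 2674) = Add(Add(Mul(2, Pow(Add(Add(2, -4), -3), 2), Add(-62, Pow(Add(Add(2, -4), -3), 2), -182)), -27989), 2674) = Add(Add(Mul(2, Pow(Add(-2, -3), 2), Add(-62, Pow(Add(-2, -3), 2), -182)), -27989), 2674) = Add(Add(Mul(2, Pow(-5, 2), Add(-62, Pow(-5, 2), -182)), -27989), 2674) = Add(Add(Mul(2, 25, Add(-62, 25, -182)), -27989), 2674) = Add(Add(Mul(2, 25, -219), -27989), 2674) = Add(Add(-10950, -27989), 2674) = Add(-38939, 2674) = -36265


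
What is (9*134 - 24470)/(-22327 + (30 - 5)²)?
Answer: 11632/10851 ≈ 1.0720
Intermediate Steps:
(9*134 - 24470)/(-22327 + (30 - 5)²) = (1206 - 24470)/(-22327 + 25²) = -23264/(-22327 + 625) = -23264/(-21702) = -23264*(-1/21702) = 11632/10851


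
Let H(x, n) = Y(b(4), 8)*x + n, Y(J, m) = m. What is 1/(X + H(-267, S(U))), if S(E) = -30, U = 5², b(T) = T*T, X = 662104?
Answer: 1/659938 ≈ 1.5153e-6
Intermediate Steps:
b(T) = T²
U = 25
H(x, n) = n + 8*x (H(x, n) = 8*x + n = n + 8*x)
1/(X + H(-267, S(U))) = 1/(662104 + (-30 + 8*(-267))) = 1/(662104 + (-30 - 2136)) = 1/(662104 - 2166) = 1/659938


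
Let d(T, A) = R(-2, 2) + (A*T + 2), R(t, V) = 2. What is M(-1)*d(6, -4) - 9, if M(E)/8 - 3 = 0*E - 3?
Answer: -9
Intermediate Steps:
M(E) = 0 (M(E) = 24 + 8*(0*E - 3) = 24 + 8*(0 - 3) = 24 + 8*(-3) = 24 - 24 = 0)
d(T, A) = 4 + A*T (d(T, A) = 2 + (A*T + 2) = 2 + (2 + A*T) = 4 + A*T)
M(-1)*d(6, -4) - 9 = 0*(4 - 4*6) - 9 = 0*(4 - 24) - 9 = 0*(-20) - 9 = 0 - 9 = -9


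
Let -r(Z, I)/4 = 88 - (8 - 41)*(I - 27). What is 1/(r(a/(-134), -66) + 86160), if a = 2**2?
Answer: 1/98084 ≈ 1.0195e-5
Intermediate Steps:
a = 4
r(Z, I) = 3212 - 132*I (r(Z, I) = -4*(88 - (8 - 41)*(I - 27)) = -4*(88 - (-33)*(-27 + I)) = -4*(88 - (891 - 33*I)) = -4*(88 + (-891 + 33*I)) = -4*(-803 + 33*I) = 3212 - 132*I)
1/(r(a/(-134), -66) + 86160) = 1/((3212 - 132*(-66)) + 86160) = 1/((3212 + 8712) + 86160) = 1/(11924 + 86160) = 1/98084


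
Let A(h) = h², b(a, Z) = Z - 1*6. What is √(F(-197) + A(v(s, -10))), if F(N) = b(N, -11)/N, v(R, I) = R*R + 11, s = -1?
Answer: √5591845/197 ≈ 12.004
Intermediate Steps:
b(a, Z) = -6 + Z (b(a, Z) = Z - 6 = -6 + Z)
v(R, I) = 11 + R² (v(R, I) = R² + 11 = 11 + R²)
F(N) = -17/N (F(N) = (-6 - 11)/N = -17/N)
√(F(-197) + A(v(s, -10))) = √(-17/(-197) + (11 + (-1)²)²) = √(-17*(-1/197) + (11 + 1)²) = √(17/197 + 12²) = √(17/197 + 144) = √(28385/197) = √5591845/197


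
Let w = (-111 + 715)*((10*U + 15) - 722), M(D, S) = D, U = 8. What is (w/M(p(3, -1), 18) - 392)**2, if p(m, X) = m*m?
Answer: 16233817744/9 ≈ 1.8038e+9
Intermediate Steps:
p(m, X) = m**2
w = -378708 (w = (-111 + 715)*((10*8 + 15) - 722) = 604*((80 + 15) - 722) = 604*(95 - 722) = 604*(-627) = -378708)
(w/M(p(3, -1), 18) - 392)**2 = (-378708/(3**2) - 392)**2 = (-378708/9 - 392)**2 = (-378708*1/9 - 392)**2 = (-126236/3 - 392)**2 = (-127412/3)**2 = 16233817744/9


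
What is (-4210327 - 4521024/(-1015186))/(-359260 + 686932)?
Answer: -2137130252399/166324013496 ≈ -12.849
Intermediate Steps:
(-4210327 - 4521024/(-1015186))/(-359260 + 686932) = (-4210327 - 4521024*(-1/1015186))/327672 = (-4210327 + 2260512/507593)*(1/327672) = -2137130252399/507593*1/327672 = -2137130252399/166324013496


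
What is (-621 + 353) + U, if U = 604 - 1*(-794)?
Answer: 1130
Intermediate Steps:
U = 1398 (U = 604 + 794 = 1398)
(-621 + 353) + U = (-621 + 353) + 1398 = -268 + 1398 = 1130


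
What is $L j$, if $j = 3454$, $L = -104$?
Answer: $-359216$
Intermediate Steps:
$L j = \left(-104\right) 3454 = -359216$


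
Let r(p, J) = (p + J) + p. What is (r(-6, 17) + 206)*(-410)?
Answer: -86510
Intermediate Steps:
r(p, J) = J + 2*p (r(p, J) = (J + p) + p = J + 2*p)
(r(-6, 17) + 206)*(-410) = ((17 + 2*(-6)) + 206)*(-410) = ((17 - 12) + 206)*(-410) = (5 + 206)*(-410) = 211*(-410) = -86510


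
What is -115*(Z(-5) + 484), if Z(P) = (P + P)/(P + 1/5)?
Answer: -670795/12 ≈ -55900.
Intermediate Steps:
Z(P) = 2*P/(⅕ + P) (Z(P) = (2*P)/(P + ⅕) = (2*P)/(⅕ + P) = 2*P/(⅕ + P))
-115*(Z(-5) + 484) = -115*(10*(-5)/(1 + 5*(-5)) + 484) = -115*(10*(-5)/(1 - 25) + 484) = -115*(10*(-5)/(-24) + 484) = -115*(10*(-5)*(-1/24) + 484) = -115*(25/12 + 484) = -115*5833/12 = -670795/12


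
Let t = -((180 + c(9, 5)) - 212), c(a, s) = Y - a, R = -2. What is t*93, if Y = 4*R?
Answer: 4557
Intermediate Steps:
Y = -8 (Y = 4*(-2) = -8)
c(a, s) = -8 - a
t = 49 (t = -((180 + (-8 - 1*9)) - 212) = -((180 + (-8 - 9)) - 212) = -((180 - 17) - 212) = -(163 - 212) = -1*(-49) = 49)
t*93 = 49*93 = 4557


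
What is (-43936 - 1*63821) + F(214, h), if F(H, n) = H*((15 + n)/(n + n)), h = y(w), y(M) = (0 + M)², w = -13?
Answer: -18191245/169 ≈ -1.0764e+5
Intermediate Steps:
y(M) = M²
h = 169 (h = (-13)² = 169)
F(H, n) = H*(15 + n)/(2*n) (F(H, n) = H*((15 + n)/((2*n))) = H*((15 + n)*(1/(2*n))) = H*((15 + n)/(2*n)) = H*(15 + n)/(2*n))
(-43936 - 1*63821) + F(214, h) = (-43936 - 1*63821) + (½)*214*(15 + 169)/169 = (-43936 - 63821) + (½)*214*(1/169)*184 = -107757 + 19688/169 = -18191245/169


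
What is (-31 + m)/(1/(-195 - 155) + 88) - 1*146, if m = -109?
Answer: -4545654/30799 ≈ -147.59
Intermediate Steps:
(-31 + m)/(1/(-195 - 155) + 88) - 1*146 = (-31 - 109)/(1/(-195 - 155) + 88) - 1*146 = -140/(1/(-350) + 88) - 146 = -140/(-1/350 + 88) - 146 = -140/30799/350 - 146 = -140*350/30799 - 146 = -49000/30799 - 146 = -4545654/30799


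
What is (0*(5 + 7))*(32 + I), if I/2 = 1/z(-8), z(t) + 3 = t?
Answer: 0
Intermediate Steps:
z(t) = -3 + t
I = -2/11 (I = 2/(-3 - 8) = 2/(-11) = 2*(-1/11) = -2/11 ≈ -0.18182)
(0*(5 + 7))*(32 + I) = (0*(5 + 7))*(32 - 2/11) = (0*12)*(350/11) = 0*(350/11) = 0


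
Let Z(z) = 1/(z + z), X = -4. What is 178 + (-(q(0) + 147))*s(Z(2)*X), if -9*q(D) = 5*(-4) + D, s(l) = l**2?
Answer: 259/9 ≈ 28.778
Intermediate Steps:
Z(z) = 1/(2*z)
q(D) = 20/9 - D/9 (q(D) = -(5*(-4) + D)/9 = -(-20 + D)/9 = 20/9 - D/9)
178 + (-(q(0) + 147))*s(Z(2)*X) = 178 + (-((20/9 - 1/9*0) + 147))*(((1/2)/2)*(-4))**2 = 178 + (-((20/9 + 0) + 147))*(((1/2)*(1/2))*(-4))**2 = 178 + (-(20/9 + 147))*((1/4)*(-4))**2 = 178 - 1*1343/9*(-1)**2 = 178 - 1343/9*1 = 178 - 1343/9 = 259/9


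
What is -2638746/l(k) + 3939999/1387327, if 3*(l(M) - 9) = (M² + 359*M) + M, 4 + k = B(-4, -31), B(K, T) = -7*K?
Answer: -1216221478341/1424784829 ≈ -853.62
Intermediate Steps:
k = 24 (k = -4 - 7*(-4) = -4 + 28 = 24)
l(M) = 9 + 120*M + M²/3 (l(M) = 9 + ((M² + 359*M) + M)/3 = 9 + (M² + 360*M)/3 = 9 + (120*M + M²/3) = 9 + 120*M + M²/3)
-2638746/l(k) + 3939999/1387327 = -2638746/(9 + 120*24 + (⅓)*24²) + 3939999/1387327 = -2638746/(9 + 2880 + (⅓)*576) + 3939999*(1/1387327) = -2638746/(9 + 2880 + 192) + 3939999/1387327 = -2638746/3081 + 3939999/1387327 = -2638746*1/3081 + 3939999/1387327 = -879582/1027 + 3939999/1387327 = -1216221478341/1424784829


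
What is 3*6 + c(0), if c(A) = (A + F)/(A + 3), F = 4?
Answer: 58/3 ≈ 19.333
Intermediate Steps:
c(A) = (4 + A)/(3 + A) (c(A) = (A + 4)/(A + 3) = (4 + A)/(3 + A))
3*6 + c(0) = 3*6 + (4 + 0)/(3 + 0) = 18 + 4/3 = 58/3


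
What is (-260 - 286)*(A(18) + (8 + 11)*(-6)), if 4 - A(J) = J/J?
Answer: 60606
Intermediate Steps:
A(J) = 3 (A(J) = 4 - J/J = 4 - 1*1 = 4 - 1 = 3)
(-260 - 286)*(A(18) + (8 + 11)*(-6)) = (-260 - 286)*(3 + (8 + 11)*(-6)) = -546*(3 + 19*(-6)) = -546*(3 - 114) = -546*(-111) = 60606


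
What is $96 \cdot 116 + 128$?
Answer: $11264$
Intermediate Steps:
$96 \cdot 116 + 128 = 11136 + 128 = 11264$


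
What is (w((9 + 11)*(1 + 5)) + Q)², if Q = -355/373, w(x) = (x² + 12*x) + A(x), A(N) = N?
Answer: 35434934925625/139129 ≈ 2.5469e+8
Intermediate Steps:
w(x) = x² + 13*x (w(x) = (x² + 12*x) + x = x² + 13*x)
Q = -355/373 (Q = -355*1/373 = -355/373 ≈ -0.95174)
(w((9 + 11)*(1 + 5)) + Q)² = (((9 + 11)*(1 + 5))*(13 + (9 + 11)*(1 + 5)) - 355/373)² = ((20*6)*(13 + 20*6) - 355/373)² = (120*(13 + 120) - 355/373)² = (120*133 - 355/373)² = (15960 - 355/373)² = (5952725/373)² = 35434934925625/139129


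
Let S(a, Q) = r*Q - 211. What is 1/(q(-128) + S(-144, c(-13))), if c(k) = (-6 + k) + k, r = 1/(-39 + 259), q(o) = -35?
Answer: -55/13538 ≈ -0.0040626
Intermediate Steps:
r = 1/220 ≈ 0.0045455
c(k) = -6 + 2*k
S(a, Q) = -211 + Q/220 (S(a, Q) = Q/220 - 211 = -211 + Q/220)
1/(q(-128) + S(-144, c(-13))) = 1/(-35 + (-211 + (-6 + 2*(-13))/220)) = 1/(-35 + (-211 + (-6 - 26)/220)) = 1/(-35 + (-211 + (1/220)*(-32))) = 1/(-35 + (-211 - 8/55)) = 1/(-35 - 11613/55) = 1/(-13538/55) = -55/13538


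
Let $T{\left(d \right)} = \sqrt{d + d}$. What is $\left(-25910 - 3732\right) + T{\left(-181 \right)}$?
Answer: $-29642 + i \sqrt{362} \approx -29642.0 + 19.026 i$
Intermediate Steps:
$T{\left(d \right)} = \sqrt{2} \sqrt{d}$ ($T{\left(d \right)} = \sqrt{2 d} = \sqrt{2} \sqrt{d}$)
$\left(-25910 - 3732\right) + T{\left(-181 \right)} = \left(-25910 - 3732\right) + \sqrt{2} \sqrt{-181} = -29642 + \sqrt{2} i \sqrt{181} = -29642 + i \sqrt{362}$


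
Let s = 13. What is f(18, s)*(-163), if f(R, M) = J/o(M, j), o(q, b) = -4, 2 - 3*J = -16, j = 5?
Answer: 489/2 ≈ 244.50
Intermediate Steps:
J = 6 (J = ⅔ - ⅓*(-16) = ⅔ + 16/3 = 6)
f(R, M) = -3/2 (f(R, M) = 6/(-4) = 6*(-¼) = -3/2)
f(18, s)*(-163) = -3/2*(-163) = 489/2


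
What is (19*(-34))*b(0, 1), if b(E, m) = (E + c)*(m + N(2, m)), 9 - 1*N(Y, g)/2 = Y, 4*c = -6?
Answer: 14535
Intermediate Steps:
c = -3/2 (c = (1/4)*(-6) = -3/2 ≈ -1.5000)
N(Y, g) = 18 - 2*Y
b(E, m) = (14 + m)*(-3/2 + E) (b(E, m) = (E - 3/2)*(m + (18 - 2*2)) = (-3/2 + E)*(m + (18 - 4)) = (-3/2 + E)*(m + 14) = (-3/2 + E)*(14 + m) = (14 + m)*(-3/2 + E))
(19*(-34))*b(0, 1) = (19*(-34))*(-21 + 14*0 - 3/2*1 + 0*1) = -646*(-21 + 0 - 3/2 + 0) = -646*(-45/2) = 14535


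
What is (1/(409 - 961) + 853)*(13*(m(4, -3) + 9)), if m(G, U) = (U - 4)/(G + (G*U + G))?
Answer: 263207945/2208 ≈ 1.1921e+5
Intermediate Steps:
m(G, U) = (-4 + U)/(2*G + G*U) (m(G, U) = (-4 + U)/(G + (G + G*U)) = (-4 + U)/(2*G + G*U))
(1/(409 - 961) + 853)*(13*(m(4, -3) + 9)) = (1/(409 - 961) + 853)*(13*((-4 - 3)/(4*(2 - 3)) + 9)) = (1/(-552) + 853)*(13*((¼)*(-7)/(-1) + 9)) = (-1/552 + 853)*(13*((¼)*(-1)*(-7) + 9)) = 470855*(13*(7/4 + 9))/552 = 470855*(13*(43/4))/552 = (470855/552)*(559/4) = 263207945/2208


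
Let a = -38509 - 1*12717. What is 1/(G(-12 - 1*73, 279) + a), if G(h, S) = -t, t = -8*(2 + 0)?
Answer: -1/51210 ≈ -1.9527e-5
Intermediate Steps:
a = -51226 (a = -38509 - 12717 = -51226)
t = -16 (t = -8*2 = -16)
G(h, S) = 16 (G(h, S) = -1*(-16) = 16)
1/(G(-12 - 1*73, 279) + a) = 1/(16 - 51226) = 1/(-51210) = -1/51210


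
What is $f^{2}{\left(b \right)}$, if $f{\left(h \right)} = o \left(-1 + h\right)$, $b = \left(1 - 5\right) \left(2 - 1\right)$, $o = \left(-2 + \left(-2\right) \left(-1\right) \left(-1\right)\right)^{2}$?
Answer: $6400$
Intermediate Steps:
$o = 16$ ($o = \left(-2 + 2 \left(-1\right)\right)^{2} = \left(-2 - 2\right)^{2} = \left(-4\right)^{2} = 16$)
$b = -4$ ($b = \left(-4\right) 1 = -4$)
$f{\left(h \right)} = -16 + 16 h$ ($f{\left(h \right)} = 16 \left(-1 + h\right) = -16 + 16 h$)
$f^{2}{\left(b \right)} = \left(-16 + 16 \left(-4\right)\right)^{2} = \left(-16 - 64\right)^{2} = \left(-80\right)^{2} = 6400$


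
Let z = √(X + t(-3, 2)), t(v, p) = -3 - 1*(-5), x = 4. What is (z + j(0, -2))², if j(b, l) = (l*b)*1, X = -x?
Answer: -2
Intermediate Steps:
t(v, p) = 2 (t(v, p) = -3 + 5 = 2)
X = -4 (X = -1*4 = -4)
j(b, l) = b*l (j(b, l) = (b*l)*1 = b*l)
z = I*√2 (z = √(-4 + 2) = √(-2) = I*√2 ≈ 1.4142*I)
(z + j(0, -2))² = (I*√2 + 0*(-2))² = (I*√2 + 0)² = (I*√2)² = -2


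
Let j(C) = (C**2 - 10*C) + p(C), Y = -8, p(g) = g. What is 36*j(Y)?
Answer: 4896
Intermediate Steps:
j(C) = C**2 - 9*C (j(C) = (C**2 - 10*C) + C = C**2 - 9*C)
36*j(Y) = 36*(-8*(-9 - 8)) = 36*(-8*(-17)) = 36*136 = 4896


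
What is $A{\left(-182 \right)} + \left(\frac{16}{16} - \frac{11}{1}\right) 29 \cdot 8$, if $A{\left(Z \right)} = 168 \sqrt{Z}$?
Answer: $-2320 + 168 i \sqrt{182} \approx -2320.0 + 2266.4 i$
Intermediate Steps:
$A{\left(-182 \right)} + \left(\frac{16}{16} - \frac{11}{1}\right) 29 \cdot 8 = 168 \sqrt{-182} + \left(\frac{16}{16} - \frac{11}{1}\right) 29 \cdot 8 = 168 i \sqrt{182} + \left(16 \cdot \frac{1}{16} - 11\right) 29 \cdot 8 = 168 i \sqrt{182} + \left(1 - 11\right) 29 \cdot 8 = 168 i \sqrt{182} + \left(-10\right) 29 \cdot 8 = 168 i \sqrt{182} - 2320 = -2320 + 168 i \sqrt{182}$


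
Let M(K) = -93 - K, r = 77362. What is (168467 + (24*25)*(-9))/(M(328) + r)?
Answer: 163067/76941 ≈ 2.1194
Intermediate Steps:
(168467 + (24*25)*(-9))/(M(328) + r) = (168467 + (24*25)*(-9))/((-93 - 1*328) + 77362) = (168467 + 600*(-9))/((-93 - 328) + 77362) = (168467 - 5400)/(-421 + 77362) = 163067/76941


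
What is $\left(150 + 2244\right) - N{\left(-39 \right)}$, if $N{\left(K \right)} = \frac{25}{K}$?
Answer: $\frac{93391}{39} \approx 2394.6$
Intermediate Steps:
$\left(150 + 2244\right) - N{\left(-39 \right)} = \left(150 + 2244\right) - \frac{25}{-39} = 2394 - 25 \left(- \frac{1}{39}\right) = 2394 - - \frac{25}{39} = 2394 + \frac{25}{39} = \frac{93391}{39}$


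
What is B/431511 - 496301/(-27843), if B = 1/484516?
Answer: 11529291908045591/646805214165652 ≈ 17.825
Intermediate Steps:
B = 1/484516 ≈ 2.0639e-6
B/431511 - 496301/(-27843) = (1/484516)/431511 - 496301/(-27843) = (1/484516)*(1/431511) - 496301*(-1/27843) = 1/209073983676 + 496301/27843 = 11529291908045591/646805214165652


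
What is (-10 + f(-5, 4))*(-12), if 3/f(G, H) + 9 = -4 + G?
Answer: 122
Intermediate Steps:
f(G, H) = 3/(-13 + G) (f(G, H) = 3/(-9 + (-4 + G)) = 3/(-13 + G))
(-10 + f(-5, 4))*(-12) = (-10 + 3/(-13 - 5))*(-12) = (-10 + 3/(-18))*(-12) = (-10 + 3*(-1/18))*(-12) = (-10 - ⅙)*(-12) = -61/6*(-12) = 122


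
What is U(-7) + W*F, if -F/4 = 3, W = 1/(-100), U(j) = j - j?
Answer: 3/25 ≈ 0.12000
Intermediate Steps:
U(j) = 0
W = -1/100 ≈ -0.010000
F = -12 (F = -4*3 = -12)
U(-7) + W*F = 0 - 1/100*(-12) = 0 + 3/25 = 3/25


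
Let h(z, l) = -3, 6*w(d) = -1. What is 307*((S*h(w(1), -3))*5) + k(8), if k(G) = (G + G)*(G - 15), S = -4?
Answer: 18308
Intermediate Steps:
w(d) = -1/6 (w(d) = (1/6)*(-1) = -1/6)
k(G) = 2*G*(-15 + G) (k(G) = (2*G)*(-15 + G) = 2*G*(-15 + G))
307*((S*h(w(1), -3))*5) + k(8) = 307*(-4*(-3)*5) + 2*8*(-15 + 8) = 307*(12*5) + 2*8*(-7) = 307*60 - 112 = 18420 - 112 = 18308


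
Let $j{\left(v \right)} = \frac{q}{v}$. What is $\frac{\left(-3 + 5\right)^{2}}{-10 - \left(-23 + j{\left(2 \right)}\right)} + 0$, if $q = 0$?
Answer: $\frac{4}{13} \approx 0.30769$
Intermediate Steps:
$j{\left(v \right)} = 0$ ($j{\left(v \right)} = \frac{0}{v} = 0$)
$\frac{\left(-3 + 5\right)^{2}}{-10 - \left(-23 + j{\left(2 \right)}\right)} + 0 = \frac{\left(-3 + 5\right)^{2}}{-10 + \left(23 - 0\right)} + 0 = \frac{2^{2}}{-10 + \left(23 + 0\right)} + 0 = \frac{1}{-10 + 23} \cdot 4 + 0 = \frac{1}{13} \cdot 4 + 0 = \frac{4}{13} + 0 = \frac{4}{13}$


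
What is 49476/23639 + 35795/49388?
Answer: 469954099/166783276 ≈ 2.8178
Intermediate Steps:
49476/23639 + 35795/49388 = 49476*(1/23639) + 35795*(1/49388) = 7068/3377 + 35795/49388 = 469954099/166783276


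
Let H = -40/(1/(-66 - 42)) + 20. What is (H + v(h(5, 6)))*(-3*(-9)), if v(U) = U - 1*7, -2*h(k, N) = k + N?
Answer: 233685/2 ≈ 1.1684e+5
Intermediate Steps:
h(k, N) = -N/2 - k/2 (h(k, N) = -(k + N)/2 = -(N + k)/2 = -N/2 - k/2)
v(U) = -7 + U (v(U) = U - 7 = -7 + U)
H = 4340 (H = -40/(1/(-108)) + 20 = -40/(-1/108) + 20 = -40*(-108) + 20 = 4320 + 20 = 4340)
(H + v(h(5, 6)))*(-3*(-9)) = (4340 + (-7 + (-½*6 - ½*5)))*(-3*(-9)) = (4340 + (-7 + (-3 - 5/2)))*27 = (4340 + (-7 - 11/2))*27 = (4340 - 25/2)*27 = (8655/2)*27 = 233685/2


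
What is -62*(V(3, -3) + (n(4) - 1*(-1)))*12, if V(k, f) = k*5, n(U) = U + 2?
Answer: -16368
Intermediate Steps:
n(U) = 2 + U
V(k, f) = 5*k
-62*(V(3, -3) + (n(4) - 1*(-1)))*12 = -62*(5*3 + ((2 + 4) - 1*(-1)))*12 = -62*(15 + (6 + 1))*12 = -62*(15 + 7)*12 = -1364*12 = -62*264 = -16368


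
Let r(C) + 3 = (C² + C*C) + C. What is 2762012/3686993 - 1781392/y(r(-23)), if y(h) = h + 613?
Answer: -6563436324516/6065103485 ≈ -1082.2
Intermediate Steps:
r(C) = -3 + C + 2*C² (r(C) = -3 + ((C² + C*C) + C) = -3 + ((C² + C²) + C) = -3 + (2*C² + C) = -3 + (C + 2*C²) = -3 + C + 2*C²)
y(h) = 613 + h
2762012/3686993 - 1781392/y(r(-23)) = 2762012/3686993 - 1781392/(613 + (-3 - 23 + 2*(-23)²)) = 2762012*(1/3686993) - 1781392/(613 + (-3 - 23 + 2*529)) = 2762012/3686993 - 1781392/(613 + (-3 - 23 + 1058)) = 2762012/3686993 - 1781392/(613 + 1032) = 2762012/3686993 - 1781392/1645 = -6563436324516/6065103485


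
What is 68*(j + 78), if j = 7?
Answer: 5780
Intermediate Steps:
68*(j + 78) = 68*(7 + 78) = 68*85 = 5780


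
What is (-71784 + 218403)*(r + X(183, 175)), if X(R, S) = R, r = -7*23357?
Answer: -23945228604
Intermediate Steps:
r = -163499
(-71784 + 218403)*(r + X(183, 175)) = (-71784 + 218403)*(-163499 + 183) = 146619*(-163316) = -23945228604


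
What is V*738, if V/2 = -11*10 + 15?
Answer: -140220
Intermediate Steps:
V = -190 (V = 2*(-11*10 + 15) = 2*(-110 + 15) = 2*(-95) = -190)
V*738 = -190*738 = -140220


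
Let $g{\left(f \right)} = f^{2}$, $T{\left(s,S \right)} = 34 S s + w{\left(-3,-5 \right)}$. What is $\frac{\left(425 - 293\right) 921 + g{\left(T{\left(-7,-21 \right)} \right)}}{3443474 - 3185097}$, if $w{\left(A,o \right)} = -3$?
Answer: $\frac{25071597}{258377} \approx 97.035$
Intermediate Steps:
$T{\left(s,S \right)} = -3 + 34 S s$ ($T{\left(s,S \right)} = 34 S s - 3 = -3 + 34 S s$)
$\frac{\left(425 - 293\right) 921 + g{\left(T{\left(-7,-21 \right)} \right)}}{3443474 - 3185097} = \frac{\left(425 - 293\right) 921 + \left(-3 + 34 \left(-21\right) \left(-7\right)\right)^{2}}{3443474 - 3185097} = \frac{132 \cdot 921 + \left(-3 + 4998\right)^{2}}{258377} = \left(121572 + 4995^{2}\right) \frac{1}{258377} = \left(121572 + 24950025\right) \frac{1}{258377} = 25071597 \cdot \frac{1}{258377} = \frac{25071597}{258377}$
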